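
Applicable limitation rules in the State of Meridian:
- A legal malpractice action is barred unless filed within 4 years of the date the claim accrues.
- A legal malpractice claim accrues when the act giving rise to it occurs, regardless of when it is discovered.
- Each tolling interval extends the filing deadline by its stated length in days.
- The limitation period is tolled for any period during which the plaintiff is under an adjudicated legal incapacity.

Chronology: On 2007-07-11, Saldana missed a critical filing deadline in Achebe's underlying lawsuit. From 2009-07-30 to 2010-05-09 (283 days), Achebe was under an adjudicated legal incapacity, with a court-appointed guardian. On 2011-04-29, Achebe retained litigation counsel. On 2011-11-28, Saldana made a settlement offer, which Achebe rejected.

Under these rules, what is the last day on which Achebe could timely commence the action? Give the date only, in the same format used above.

The limitation period began to run on 2007-07-11.
The untolled deadline — 4 years after 2007-07-11 — is 2011-07-11.
Because the plaintiff's legal incapacity ran from 2009-07-30 to 2010-05-09, the deadline is extended by 283 days to 2012-04-19.
Nothing else in the chronology tolls or restarts the period.

2012-04-19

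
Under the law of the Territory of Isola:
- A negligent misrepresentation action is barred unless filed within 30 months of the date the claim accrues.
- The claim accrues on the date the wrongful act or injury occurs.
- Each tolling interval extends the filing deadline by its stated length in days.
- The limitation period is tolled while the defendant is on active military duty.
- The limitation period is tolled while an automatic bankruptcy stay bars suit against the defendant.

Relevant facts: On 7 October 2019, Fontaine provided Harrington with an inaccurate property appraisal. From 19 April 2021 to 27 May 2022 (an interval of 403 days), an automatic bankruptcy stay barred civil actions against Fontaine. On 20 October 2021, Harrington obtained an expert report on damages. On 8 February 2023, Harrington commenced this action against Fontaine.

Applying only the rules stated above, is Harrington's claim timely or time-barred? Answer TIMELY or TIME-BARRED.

TIMELY

The limitation period began to run on 7 October 2019.
Adding the 30 months base period to 7 October 2019 gives a deadline of 7 April 2022, before any tolling.
Because the automatic bankruptcy stay ran from 19 April 2021 to 27 May 2022, the deadline is extended by 403 days to 15 May 2023.
The other events in the timeline have no effect on the limitation period under the stated rules.
Filing on 8 February 2023 beat the 15 May 2023 deadline — the action is timely.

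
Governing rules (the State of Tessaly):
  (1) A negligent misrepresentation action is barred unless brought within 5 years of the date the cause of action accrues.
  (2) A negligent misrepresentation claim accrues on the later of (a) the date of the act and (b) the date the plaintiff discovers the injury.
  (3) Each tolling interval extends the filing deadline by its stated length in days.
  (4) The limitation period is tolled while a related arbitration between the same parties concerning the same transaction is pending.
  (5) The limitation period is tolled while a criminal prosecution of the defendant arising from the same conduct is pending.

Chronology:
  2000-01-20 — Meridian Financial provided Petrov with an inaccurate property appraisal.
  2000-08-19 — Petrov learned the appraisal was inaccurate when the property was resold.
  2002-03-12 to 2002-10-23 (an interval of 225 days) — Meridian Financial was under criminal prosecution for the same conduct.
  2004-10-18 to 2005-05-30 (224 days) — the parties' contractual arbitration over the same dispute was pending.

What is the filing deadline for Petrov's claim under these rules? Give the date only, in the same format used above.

2006-11-11

The claim accrued on 2000-08-19 — the later of the 2000-01-20 act and the 2000-08-19 discovery.
The untolled deadline — 5 years after 2000-08-19 — is 2005-08-19.
The period was tolled for 225 days by the pending criminal prosecution (2002-03-12 to 2002-10-23), pushing the deadline to 2006-04-01.
The period was tolled for 224 days by the pending related arbitration (2004-10-18 to 2005-05-30), pushing the deadline to 2006-11-11.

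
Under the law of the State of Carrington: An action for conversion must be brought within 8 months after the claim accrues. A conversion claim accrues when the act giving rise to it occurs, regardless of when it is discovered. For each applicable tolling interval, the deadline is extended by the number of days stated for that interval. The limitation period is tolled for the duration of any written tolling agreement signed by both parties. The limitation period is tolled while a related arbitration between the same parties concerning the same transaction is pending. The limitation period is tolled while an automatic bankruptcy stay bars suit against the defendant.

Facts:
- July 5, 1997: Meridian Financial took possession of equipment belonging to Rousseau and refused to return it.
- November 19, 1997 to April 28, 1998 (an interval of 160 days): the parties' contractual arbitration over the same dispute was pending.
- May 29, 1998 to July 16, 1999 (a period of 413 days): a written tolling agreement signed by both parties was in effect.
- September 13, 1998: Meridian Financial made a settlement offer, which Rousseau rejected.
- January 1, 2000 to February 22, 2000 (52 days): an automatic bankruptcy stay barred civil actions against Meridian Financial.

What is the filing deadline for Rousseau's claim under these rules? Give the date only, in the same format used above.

September 29, 1999

The limitation period began to run on July 5, 1997.
Adding the 8 months base period to July 5, 1997 gives a deadline of March 5, 1998, before any tolling.
Because the pending related arbitration ran from November 19, 1997 to April 28, 1998, the deadline is extended by 160 days to August 12, 1998.
Because the written tolling agreement ran from May 29, 1998 to July 16, 1999, the deadline is extended by 413 days to September 29, 1999.
The automatic bankruptcy stay starting January 1, 2000 came too late — the period had run on September 29, 1999 — and so does not extend the deadline.
None of the other events listed affects the running of the period under the stated rules.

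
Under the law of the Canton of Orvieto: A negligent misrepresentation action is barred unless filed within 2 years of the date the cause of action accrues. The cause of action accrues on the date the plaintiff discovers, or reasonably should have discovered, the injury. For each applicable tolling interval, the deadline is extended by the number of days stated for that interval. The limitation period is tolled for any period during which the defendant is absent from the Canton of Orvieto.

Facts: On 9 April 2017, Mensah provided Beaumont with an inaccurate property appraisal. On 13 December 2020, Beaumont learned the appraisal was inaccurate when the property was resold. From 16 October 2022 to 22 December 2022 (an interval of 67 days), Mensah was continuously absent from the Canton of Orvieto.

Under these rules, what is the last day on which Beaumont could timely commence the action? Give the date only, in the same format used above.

18 February 2023

The claim did not accrue until Beaumont discovered the injury on 13 December 2020; the 9 April 2017 act date does not start the clock under the stated rule.
2 years from 13 December 2020 is 13 December 2022.
The period was tolled for 67 days by the defendant's absence from the jurisdiction (16 October 2022 to 22 December 2022), pushing the deadline to 18 February 2023.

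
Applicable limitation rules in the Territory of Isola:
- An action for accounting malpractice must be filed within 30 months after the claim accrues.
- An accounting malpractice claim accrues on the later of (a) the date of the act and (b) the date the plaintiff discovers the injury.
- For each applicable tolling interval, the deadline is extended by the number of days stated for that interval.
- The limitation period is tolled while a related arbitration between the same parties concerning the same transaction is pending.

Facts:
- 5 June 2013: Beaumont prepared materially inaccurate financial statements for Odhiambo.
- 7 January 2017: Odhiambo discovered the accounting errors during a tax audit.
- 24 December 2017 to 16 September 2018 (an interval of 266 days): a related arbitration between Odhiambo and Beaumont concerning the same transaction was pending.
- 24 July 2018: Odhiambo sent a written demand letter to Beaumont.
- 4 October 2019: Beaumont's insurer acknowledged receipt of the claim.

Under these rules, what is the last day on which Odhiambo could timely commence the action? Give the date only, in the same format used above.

The claim accrued on 7 January 2017 — the later of the 5 June 2013 act and the 7 January 2017 discovery.
30 months from 7 January 2017 is 7 July 2019.
The pending related arbitration from 24 December 2017 to 16 September 2018 tolled the period for 266 days, extending the deadline to 29 March 2020.
Nothing else in the chronology tolls or restarts the period.

29 March 2020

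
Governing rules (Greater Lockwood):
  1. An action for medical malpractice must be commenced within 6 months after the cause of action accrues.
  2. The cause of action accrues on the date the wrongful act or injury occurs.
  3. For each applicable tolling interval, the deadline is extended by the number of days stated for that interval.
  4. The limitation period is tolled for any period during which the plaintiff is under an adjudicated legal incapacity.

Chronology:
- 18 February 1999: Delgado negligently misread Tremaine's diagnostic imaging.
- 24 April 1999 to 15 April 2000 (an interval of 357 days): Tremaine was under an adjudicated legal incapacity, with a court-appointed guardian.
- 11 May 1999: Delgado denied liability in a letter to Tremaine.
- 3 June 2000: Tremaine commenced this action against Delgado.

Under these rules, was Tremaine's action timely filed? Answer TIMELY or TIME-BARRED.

The cause of action accrued on 18 February 1999, the date of the act.
The untolled deadline — 6 months after 18 February 1999 — is 18 August 1999.
Because the plaintiff's legal incapacity ran from 24 April 1999 to 15 April 2000, the deadline is extended by 357 days to 9 August 2000.
Nothing else in the chronology tolls or restarts the period.
Filing on 3 June 2000 beat the 9 August 2000 deadline — the action is timely.

TIMELY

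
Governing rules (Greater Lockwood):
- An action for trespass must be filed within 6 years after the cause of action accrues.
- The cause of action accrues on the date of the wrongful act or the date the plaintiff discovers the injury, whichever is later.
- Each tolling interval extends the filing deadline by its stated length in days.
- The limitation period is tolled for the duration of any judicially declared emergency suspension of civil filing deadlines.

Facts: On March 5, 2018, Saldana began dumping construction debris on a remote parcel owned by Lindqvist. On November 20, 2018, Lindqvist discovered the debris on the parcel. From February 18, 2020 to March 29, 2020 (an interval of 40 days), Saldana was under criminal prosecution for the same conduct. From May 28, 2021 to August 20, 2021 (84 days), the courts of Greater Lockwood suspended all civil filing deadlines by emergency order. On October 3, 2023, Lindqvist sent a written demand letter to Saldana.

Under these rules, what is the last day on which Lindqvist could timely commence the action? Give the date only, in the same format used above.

February 12, 2025

The claim accrued on November 20, 2018 — the later of the March 5, 2018 act and the November 20, 2018 discovery.
The untolled deadline — 6 years after November 20, 2018 — is November 20, 2024.
Because the emergency suspension of filing deadlines ran from May 28, 2021 to August 20, 2021, the deadline is extended by 84 days to February 12, 2025.
Although a criminal prosecution ran from February 18, 2020 to March 29, 2020, the stated rules do not make that a tolling event, so it is disregarded.
None of the other events listed affects the running of the period under the stated rules.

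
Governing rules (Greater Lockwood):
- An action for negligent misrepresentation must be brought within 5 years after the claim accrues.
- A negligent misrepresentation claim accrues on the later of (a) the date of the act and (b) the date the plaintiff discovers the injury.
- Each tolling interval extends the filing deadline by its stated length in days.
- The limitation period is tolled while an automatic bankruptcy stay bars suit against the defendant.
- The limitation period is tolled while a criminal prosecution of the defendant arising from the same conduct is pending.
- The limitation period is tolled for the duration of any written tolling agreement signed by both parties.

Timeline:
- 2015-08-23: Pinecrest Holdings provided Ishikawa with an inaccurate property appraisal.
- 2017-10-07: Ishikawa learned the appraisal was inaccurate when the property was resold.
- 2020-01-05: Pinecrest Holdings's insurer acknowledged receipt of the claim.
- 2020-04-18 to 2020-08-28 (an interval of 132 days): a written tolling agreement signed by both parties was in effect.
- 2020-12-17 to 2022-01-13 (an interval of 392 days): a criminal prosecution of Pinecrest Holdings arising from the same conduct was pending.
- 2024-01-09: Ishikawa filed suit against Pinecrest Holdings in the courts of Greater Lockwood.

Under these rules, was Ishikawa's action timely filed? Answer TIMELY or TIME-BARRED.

TIMELY

Because discovery on 2017-10-07 post-dates the 2015-08-23 act, accrual under the later-of rule falls on 2017-10-07.
The untolled deadline — 5 years after 2017-10-07 — is 2022-10-07.
The written tolling agreement from 2020-04-18 to 2020-08-28 tolled the period for 132 days, extending the deadline to 2023-02-16.
The period was tolled for 392 days by the pending criminal prosecution (2020-12-17 to 2022-01-13), pushing the deadline to 2024-03-14.
None of the other events listed affects the running of the period under the stated rules.
The 2024-01-09 filing precedes the 2024-03-14 deadline; the claim is timely.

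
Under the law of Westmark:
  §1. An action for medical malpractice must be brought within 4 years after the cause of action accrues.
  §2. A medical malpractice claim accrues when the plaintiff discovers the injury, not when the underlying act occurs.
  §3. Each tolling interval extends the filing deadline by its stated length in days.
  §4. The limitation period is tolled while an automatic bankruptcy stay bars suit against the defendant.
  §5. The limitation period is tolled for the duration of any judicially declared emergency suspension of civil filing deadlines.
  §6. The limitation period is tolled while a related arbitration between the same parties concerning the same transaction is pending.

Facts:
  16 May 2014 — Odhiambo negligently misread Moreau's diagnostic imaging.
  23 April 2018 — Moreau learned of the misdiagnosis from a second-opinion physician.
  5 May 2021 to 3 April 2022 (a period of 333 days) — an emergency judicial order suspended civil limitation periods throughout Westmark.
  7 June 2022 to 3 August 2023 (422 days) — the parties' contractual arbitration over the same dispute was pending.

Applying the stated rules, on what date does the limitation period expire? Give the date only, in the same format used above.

17 May 2024

The claim did not accrue until Moreau discovered the injury on 23 April 2018; the 16 May 2014 act date does not start the clock under the stated rule.
Adding the 4 years base period to 23 April 2018 gives a deadline of 23 April 2022, before any tolling.
The emergency suspension of filing deadlines from 5 May 2021 to 3 April 2022 tolled the period for 333 days, extending the deadline to 22 March 2023.
Because the pending related arbitration ran from 7 June 2022 to 3 August 2023, the deadline is extended by 422 days to 17 May 2024.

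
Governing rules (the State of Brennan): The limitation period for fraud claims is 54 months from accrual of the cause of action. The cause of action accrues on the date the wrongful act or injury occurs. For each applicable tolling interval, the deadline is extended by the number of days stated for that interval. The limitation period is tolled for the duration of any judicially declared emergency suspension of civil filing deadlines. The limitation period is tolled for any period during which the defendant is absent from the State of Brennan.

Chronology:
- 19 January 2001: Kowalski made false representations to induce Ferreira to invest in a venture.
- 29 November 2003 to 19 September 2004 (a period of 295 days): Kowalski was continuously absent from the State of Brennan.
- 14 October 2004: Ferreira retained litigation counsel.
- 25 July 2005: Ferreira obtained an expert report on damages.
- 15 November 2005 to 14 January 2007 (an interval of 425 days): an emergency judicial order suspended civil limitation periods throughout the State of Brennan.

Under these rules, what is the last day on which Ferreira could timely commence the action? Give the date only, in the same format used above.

The cause of action accrued on 19 January 2001, the date of the act.
54 months from 19 January 2001 is 19 July 2005.
Because the defendant's absence from the jurisdiction ran from 29 November 2003 to 19 September 2004, the deadline is extended by 295 days to 10 May 2006.
The period was tolled for 425 days by the emergency suspension of filing deadlines (15 November 2005 to 14 January 2007), pushing the deadline to 9 July 2007.
None of the other events listed affects the running of the period under the stated rules.

9 July 2007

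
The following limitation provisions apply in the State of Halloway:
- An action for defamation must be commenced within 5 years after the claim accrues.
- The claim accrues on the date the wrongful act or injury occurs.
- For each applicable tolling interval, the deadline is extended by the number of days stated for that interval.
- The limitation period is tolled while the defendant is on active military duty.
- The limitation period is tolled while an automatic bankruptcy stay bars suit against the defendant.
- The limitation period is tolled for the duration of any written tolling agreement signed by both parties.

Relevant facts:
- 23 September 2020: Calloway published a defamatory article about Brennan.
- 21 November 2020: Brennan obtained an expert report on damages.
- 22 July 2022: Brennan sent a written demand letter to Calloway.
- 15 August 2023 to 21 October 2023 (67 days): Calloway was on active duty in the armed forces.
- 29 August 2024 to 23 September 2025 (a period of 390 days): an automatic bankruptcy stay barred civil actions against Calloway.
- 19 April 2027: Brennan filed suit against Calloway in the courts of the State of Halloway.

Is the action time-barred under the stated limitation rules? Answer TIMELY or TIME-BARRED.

TIME-BARRED

The limitation period began to run on 23 September 2020.
5 years from 23 September 2020 is 23 September 2025.
Because the defendant's active military service ran from 15 August 2023 to 21 October 2023, the deadline is extended by 67 days to 29 November 2025.
Because the automatic bankruptcy stay ran from 29 August 2024 to 23 September 2025, the deadline is extended by 390 days to 24 December 2026.
Nothing else in the chronology tolls or restarts the period.
The 19 April 2027 filing falls after the 24 December 2026 deadline; the claim is time-barred.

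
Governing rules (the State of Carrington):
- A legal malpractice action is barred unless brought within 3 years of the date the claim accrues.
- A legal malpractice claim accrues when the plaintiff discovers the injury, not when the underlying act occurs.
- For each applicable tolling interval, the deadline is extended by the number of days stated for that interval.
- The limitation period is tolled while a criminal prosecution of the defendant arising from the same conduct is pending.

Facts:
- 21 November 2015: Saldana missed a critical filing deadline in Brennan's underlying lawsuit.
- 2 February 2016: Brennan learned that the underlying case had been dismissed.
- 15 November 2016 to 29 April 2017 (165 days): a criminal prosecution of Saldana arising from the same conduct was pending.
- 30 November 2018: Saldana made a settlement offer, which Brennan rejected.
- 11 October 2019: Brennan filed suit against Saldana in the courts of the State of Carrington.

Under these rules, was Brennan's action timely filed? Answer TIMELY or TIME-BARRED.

Accrual is tied to discovery, so the period began on 2 February 2016 rather than on 21 November 2015 when the act occurred.
The untolled deadline — 3 years after 2 February 2016 — is 2 February 2019.
The period was tolled for 165 days by the pending criminal prosecution (15 November 2016 to 29 April 2017), pushing the deadline to 17 July 2019.
The other events in the timeline have no effect on the limitation period under the stated rules.
Filing on 11 October 2019 missed the 17 July 2019 deadline — the action is time-barred.

TIME-BARRED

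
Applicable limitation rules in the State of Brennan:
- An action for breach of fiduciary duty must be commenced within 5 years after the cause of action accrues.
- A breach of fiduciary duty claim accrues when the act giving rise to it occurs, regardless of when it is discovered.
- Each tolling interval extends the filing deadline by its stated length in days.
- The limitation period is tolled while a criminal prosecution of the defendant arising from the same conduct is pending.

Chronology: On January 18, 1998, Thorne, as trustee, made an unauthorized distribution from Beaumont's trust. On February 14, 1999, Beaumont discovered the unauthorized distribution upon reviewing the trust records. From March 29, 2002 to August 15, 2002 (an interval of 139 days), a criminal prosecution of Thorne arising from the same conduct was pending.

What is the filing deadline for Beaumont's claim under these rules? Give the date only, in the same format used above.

June 6, 2003

Because the rule ties accrual to occurrence, the claim accrued on January 18, 1998, not on the February 14, 1999 discovery date.
The untolled deadline — 5 years after January 18, 1998 — is January 18, 2003.
The period was tolled for 139 days by the pending criminal prosecution (March 29, 2002 to August 15, 2002), pushing the deadline to June 6, 2003.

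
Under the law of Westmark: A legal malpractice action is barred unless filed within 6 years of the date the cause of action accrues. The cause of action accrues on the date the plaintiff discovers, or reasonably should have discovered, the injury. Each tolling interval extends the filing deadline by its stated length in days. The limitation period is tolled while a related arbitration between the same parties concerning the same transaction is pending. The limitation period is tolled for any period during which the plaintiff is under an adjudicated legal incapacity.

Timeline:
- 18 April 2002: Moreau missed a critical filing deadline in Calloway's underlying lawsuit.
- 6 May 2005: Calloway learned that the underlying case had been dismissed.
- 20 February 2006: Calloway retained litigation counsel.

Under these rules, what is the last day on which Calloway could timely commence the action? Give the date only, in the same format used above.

6 May 2011

Accrual is tied to discovery, so the period began on 6 May 2005 rather than on 18 April 2002 when the act occurred.
The untolled deadline — 6 years after 6 May 2005 — is 6 May 2011.
None of the other events listed affects the running of the period under the stated rules.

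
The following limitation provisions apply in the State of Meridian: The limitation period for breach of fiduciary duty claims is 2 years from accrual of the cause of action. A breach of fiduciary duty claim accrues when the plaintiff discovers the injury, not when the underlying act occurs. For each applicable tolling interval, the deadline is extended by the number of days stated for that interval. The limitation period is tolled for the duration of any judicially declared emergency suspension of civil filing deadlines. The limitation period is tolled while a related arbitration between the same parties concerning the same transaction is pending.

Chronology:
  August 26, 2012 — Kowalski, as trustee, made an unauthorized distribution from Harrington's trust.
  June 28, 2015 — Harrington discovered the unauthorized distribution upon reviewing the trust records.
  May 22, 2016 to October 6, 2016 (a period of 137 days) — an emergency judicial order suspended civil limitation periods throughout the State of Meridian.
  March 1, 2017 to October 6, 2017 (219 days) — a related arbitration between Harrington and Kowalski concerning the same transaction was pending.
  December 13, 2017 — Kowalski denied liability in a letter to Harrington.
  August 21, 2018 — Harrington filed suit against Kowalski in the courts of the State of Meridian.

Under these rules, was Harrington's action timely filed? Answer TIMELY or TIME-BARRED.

TIME-BARRED

Under the discovery rule, the claim accrued on June 28, 2015, when Harrington discovered the injury — not on the August 26, 2012 date of the underlying act.
2 years from June 28, 2015 is June 28, 2017.
The emergency suspension of filing deadlines from May 22, 2016 to October 6, 2016 tolled the period for 137 days, extending the deadline to November 12, 2017.
Because the pending related arbitration ran from March 1, 2017 to October 6, 2017, the deadline is extended by 219 days to June 19, 2018.
The other events in the timeline have no effect on the limitation period under the stated rules.
The August 21, 2018 filing falls after the June 19, 2018 deadline; the claim is time-barred.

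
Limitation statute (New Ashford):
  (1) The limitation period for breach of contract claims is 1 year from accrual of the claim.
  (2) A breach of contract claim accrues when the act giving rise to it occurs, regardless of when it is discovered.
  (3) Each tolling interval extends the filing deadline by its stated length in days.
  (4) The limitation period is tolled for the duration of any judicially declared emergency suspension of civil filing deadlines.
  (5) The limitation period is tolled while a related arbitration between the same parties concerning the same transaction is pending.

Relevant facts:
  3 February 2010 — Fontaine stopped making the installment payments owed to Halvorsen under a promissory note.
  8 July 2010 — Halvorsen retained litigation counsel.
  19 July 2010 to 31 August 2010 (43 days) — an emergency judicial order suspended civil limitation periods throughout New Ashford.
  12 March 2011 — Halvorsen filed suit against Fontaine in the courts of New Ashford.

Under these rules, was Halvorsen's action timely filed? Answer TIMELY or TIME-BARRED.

The claim accrued on 3 February 2010, when the wrongful act occurred.
Adding the 1 year base period to 3 February 2010 gives a deadline of 3 February 2011, before any tolling.
The period was tolled for 43 days by the emergency suspension of filing deadlines (19 July 2010 to 31 August 2010), pushing the deadline to 18 March 2011.
None of the other events listed affects the running of the period under the stated rules.
Filing on 12 March 2011 beat the 18 March 2011 deadline — the action is timely.

TIMELY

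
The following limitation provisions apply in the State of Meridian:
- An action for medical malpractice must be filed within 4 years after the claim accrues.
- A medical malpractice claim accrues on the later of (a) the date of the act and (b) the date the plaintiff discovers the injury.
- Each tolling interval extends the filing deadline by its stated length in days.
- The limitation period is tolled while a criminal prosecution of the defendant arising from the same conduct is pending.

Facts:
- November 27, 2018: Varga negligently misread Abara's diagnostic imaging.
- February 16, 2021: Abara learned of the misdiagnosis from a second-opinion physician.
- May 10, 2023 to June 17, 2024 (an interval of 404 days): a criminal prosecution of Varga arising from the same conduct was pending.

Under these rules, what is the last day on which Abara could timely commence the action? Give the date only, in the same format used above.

March 27, 2026

The claim accrued on February 16, 2021 — the later of the November 27, 2018 act and the February 16, 2021 discovery.
4 years from February 16, 2021 is February 16, 2025.
Because the pending criminal prosecution ran from May 10, 2023 to June 17, 2024, the deadline is extended by 404 days to March 27, 2026.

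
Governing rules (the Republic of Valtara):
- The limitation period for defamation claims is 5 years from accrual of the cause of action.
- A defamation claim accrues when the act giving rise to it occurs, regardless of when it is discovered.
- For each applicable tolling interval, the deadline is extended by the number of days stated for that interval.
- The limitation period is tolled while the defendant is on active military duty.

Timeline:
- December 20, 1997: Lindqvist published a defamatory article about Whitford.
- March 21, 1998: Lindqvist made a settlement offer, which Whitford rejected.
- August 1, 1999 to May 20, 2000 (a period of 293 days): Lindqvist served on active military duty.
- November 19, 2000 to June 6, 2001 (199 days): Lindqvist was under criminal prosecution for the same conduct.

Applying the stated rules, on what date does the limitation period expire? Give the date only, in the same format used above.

October 9, 2003

The claim accrued on December 20, 1997, when the wrongful act occurred.
The untolled deadline — 5 years after December 20, 1997 — is December 20, 2002.
The defendant's active military service from August 1, 1999 to May 20, 2000 tolled the period for 293 days, extending the deadline to October 9, 2003.
Although a criminal prosecution ran from November 19, 2000 to June 6, 2001, the stated rules do not make that a tolling event, so it is disregarded.
None of the other events listed affects the running of the period under the stated rules.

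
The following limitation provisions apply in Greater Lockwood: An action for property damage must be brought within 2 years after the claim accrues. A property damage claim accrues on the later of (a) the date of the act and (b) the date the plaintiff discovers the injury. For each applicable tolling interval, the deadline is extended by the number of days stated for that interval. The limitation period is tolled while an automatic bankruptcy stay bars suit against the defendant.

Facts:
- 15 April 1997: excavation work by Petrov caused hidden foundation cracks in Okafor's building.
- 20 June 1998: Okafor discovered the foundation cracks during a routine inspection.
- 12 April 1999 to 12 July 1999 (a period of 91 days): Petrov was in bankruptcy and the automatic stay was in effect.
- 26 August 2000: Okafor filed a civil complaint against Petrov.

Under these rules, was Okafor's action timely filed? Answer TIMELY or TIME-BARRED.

The claim accrued on 20 June 1998 — the later of the 15 April 1997 act and the 20 June 1998 discovery.
Adding the 2 years base period to 20 June 1998 gives a deadline of 20 June 2000, before any tolling.
The period was tolled for 91 days by the automatic bankruptcy stay (12 April 1999 to 12 July 1999), pushing the deadline to 19 September 2000.
Filing on 26 August 2000 beat the 19 September 2000 deadline — the action is timely.

TIMELY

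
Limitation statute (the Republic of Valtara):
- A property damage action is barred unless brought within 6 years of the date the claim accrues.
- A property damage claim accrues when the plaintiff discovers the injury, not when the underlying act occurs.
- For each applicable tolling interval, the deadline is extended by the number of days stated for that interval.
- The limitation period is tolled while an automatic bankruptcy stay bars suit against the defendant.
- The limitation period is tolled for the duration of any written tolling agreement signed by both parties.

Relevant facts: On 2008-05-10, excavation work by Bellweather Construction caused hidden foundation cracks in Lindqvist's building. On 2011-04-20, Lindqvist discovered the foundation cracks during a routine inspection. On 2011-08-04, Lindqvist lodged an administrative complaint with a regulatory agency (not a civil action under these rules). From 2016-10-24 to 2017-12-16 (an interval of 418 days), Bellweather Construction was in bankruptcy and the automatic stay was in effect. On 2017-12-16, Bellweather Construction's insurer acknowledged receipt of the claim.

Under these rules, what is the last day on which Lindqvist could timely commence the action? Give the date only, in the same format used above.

Accrual is tied to discovery, so the period began on 2011-04-20 rather than on 2008-05-10 when the act occurred.
Adding the 6 years base period to 2011-04-20 gives a deadline of 2017-04-20, before any tolling.
The automatic bankruptcy stay from 2016-10-24 to 2017-12-16 tolled the period for 418 days, extending the deadline to 2018-06-12.
None of the other events listed affects the running of the period under the stated rules.

2018-06-12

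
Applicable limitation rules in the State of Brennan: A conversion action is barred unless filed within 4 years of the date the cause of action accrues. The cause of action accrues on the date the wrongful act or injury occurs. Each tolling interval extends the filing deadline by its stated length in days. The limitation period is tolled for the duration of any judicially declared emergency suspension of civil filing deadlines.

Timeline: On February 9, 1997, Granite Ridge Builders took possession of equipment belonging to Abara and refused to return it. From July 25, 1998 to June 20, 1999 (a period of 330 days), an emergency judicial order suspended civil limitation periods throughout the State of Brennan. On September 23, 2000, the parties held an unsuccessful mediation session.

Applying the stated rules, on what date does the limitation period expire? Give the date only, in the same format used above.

The limitation period began to run on February 9, 1997.
The untolled deadline — 4 years after February 9, 1997 — is February 9, 2001.
The period was tolled for 330 days by the emergency suspension of filing deadlines (July 25, 1998 to June 20, 1999), pushing the deadline to January 5, 2002.
None of the other events listed affects the running of the period under the stated rules.

January 5, 2002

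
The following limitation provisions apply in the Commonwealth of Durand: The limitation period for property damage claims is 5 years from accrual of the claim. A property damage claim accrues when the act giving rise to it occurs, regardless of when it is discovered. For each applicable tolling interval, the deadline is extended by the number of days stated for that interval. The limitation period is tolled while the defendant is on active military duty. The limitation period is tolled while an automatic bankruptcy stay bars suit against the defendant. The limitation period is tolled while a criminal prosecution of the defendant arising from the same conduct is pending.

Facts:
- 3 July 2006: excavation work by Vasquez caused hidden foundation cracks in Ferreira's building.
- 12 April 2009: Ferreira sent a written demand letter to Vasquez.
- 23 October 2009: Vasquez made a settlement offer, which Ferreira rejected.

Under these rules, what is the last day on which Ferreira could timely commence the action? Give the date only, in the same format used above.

The claim accrued on 3 July 2006, when the wrongful act occurred.
Adding the 5 years base period to 3 July 2006 gives a deadline of 3 July 2011, before any tolling.
The other events in the timeline have no effect on the limitation period under the stated rules.

3 July 2011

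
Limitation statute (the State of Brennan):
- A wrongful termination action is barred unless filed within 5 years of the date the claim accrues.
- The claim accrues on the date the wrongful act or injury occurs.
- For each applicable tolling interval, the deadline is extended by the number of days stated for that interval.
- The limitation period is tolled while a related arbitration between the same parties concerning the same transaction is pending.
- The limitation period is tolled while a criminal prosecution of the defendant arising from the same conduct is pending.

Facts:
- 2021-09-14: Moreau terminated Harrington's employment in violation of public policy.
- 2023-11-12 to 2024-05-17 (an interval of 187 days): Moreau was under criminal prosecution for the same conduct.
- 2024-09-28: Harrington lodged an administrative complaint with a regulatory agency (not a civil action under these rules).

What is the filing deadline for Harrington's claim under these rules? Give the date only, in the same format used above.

2027-03-20

The claim accrued on 2021-09-14, the date of the act.
Adding the 5 years base period to 2021-09-14 gives a deadline of 2026-09-14, before any tolling.
Because the pending criminal prosecution ran from 2023-11-12 to 2024-05-17, the deadline is extended by 187 days to 2027-03-20.
Nothing else in the chronology tolls or restarts the period.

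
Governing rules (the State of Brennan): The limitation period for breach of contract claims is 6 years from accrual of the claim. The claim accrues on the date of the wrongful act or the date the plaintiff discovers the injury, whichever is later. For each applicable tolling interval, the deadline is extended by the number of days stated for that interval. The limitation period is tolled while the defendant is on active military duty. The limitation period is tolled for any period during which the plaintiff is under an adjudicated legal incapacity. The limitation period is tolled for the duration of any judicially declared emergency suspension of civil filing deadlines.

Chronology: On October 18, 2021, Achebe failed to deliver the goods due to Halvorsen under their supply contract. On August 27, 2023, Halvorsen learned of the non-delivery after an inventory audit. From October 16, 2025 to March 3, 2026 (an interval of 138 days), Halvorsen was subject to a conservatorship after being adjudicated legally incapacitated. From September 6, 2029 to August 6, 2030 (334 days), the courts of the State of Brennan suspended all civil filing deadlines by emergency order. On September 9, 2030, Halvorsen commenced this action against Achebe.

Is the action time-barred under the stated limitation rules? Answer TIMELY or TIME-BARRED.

TIMELY

The claim accrued on August 27, 2023 — the later of the October 18, 2021 act and the August 27, 2023 discovery.
Adding the 6 years base period to August 27, 2023 gives a deadline of August 27, 2029, before any tolling.
The plaintiff's legal incapacity from October 16, 2025 to March 3, 2026 tolled the period for 138 days, extending the deadline to January 12, 2030.
The period was tolled for 334 days by the emergency suspension of filing deadlines (September 6, 2029 to August 6, 2030), pushing the deadline to December 12, 2030.
Halvorsen filed on September 9, 2030, before the December 12, 2030 deadline, so the action is timely.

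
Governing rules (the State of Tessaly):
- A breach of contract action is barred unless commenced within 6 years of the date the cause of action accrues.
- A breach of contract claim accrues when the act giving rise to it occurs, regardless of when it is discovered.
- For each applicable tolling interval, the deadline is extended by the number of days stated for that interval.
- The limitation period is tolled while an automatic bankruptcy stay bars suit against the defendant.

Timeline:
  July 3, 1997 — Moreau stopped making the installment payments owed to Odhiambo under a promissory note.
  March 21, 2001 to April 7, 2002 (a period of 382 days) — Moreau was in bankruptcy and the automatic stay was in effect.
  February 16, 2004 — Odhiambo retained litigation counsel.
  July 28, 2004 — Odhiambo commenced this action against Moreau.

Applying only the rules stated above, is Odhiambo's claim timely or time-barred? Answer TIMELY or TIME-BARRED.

The cause of action accrued on July 3, 1997, the date of the act.
The untolled deadline — 6 years after July 3, 1997 — is July 3, 2003.
The period was tolled for 382 days by the automatic bankruptcy stay (March 21, 2001 to April 7, 2002), pushing the deadline to July 19, 2004.
The other events in the timeline have no effect on the limitation period under the stated rules.
Odhiambo filed on July 28, 2004, after the July 19, 2004 deadline, so the action is time-barred.

TIME-BARRED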